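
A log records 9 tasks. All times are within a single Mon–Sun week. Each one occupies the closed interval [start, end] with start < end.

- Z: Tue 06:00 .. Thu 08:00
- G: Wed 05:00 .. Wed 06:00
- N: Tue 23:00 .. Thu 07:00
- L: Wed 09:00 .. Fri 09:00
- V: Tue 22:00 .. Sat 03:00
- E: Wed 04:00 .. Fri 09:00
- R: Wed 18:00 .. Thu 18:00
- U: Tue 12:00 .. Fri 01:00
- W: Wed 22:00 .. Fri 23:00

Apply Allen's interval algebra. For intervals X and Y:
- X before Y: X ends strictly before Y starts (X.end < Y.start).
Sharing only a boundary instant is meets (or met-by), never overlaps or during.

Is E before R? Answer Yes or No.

E = [Wed 04:00, Fri 09:00], R = [Wed 18:00, Thu 18:00].
Actual relation of E to R: contains.
Asked whether 'before' holds → No.

No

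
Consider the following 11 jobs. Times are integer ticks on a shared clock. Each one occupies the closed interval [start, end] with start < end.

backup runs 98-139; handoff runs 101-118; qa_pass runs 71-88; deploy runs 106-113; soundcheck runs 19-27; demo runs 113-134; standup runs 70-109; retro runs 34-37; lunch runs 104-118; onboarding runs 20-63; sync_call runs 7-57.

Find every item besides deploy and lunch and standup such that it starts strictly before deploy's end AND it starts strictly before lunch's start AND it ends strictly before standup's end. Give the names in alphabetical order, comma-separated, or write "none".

onboarding, qa_pass, retro, soundcheck, sync_call

Conditions: its start is strictly before deploy's end (X.start < 113) AND its start is strictly before lunch's start (X.start < 104) AND its end is strictly before standup's end (X.end < 109).
backup: start 98 < 113? ✓; start 98 < 104? ✓; end 139 < 109? ✗ → no.
demo: start 113 < 113? ✗; start 113 < 104? ✗; end 134 < 109? ✗ → no.
handoff: start 101 < 113? ✓; start 101 < 104? ✓; end 118 < 109? ✗ → no.
onboarding: start 20 < 113? ✓; start 20 < 104? ✓; end 63 < 109? ✓ → yes.
qa_pass: start 71 < 113? ✓; start 71 < 104? ✓; end 88 < 109? ✓ → yes.
retro: start 34 < 113? ✓; start 34 < 104? ✓; end 37 < 109? ✓ → yes.
soundcheck: start 19 < 113? ✓; start 19 < 104? ✓; end 27 < 109? ✓ → yes.
sync_call: start 7 < 113? ✓; start 7 < 104? ✓; end 57 < 109? ✓ → yes.
Result: onboarding, qa_pass, retro, soundcheck, sync_call.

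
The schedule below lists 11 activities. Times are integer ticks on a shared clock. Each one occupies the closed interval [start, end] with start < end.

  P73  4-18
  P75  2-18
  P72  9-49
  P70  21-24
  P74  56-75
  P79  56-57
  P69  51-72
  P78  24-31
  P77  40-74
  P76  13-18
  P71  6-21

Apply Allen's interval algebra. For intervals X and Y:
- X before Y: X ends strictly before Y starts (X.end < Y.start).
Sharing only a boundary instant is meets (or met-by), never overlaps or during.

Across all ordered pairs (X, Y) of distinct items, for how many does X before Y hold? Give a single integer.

34

Checking all 110 ordered pairs for relation 'before'; matching pairs in alphabetical order:
(P70, P69): P70 before P69 ✓
(P70, P74): P70 before P74 ✓
(P70, P77): P70 before P77 ✓
(P70, P79): P70 before P79 ✓
(P71, P69): P71 before P69 ✓
(P71, P74): P71 before P74 ✓
(P71, P77): P71 before P77 ✓
(P71, P78): P71 before P78 ✓
(P71, P79): P71 before P79 ✓
(P72, P69): P72 before P69 ✓
(P72, P74): P72 before P74 ✓
(P72, P79): P72 before P79 ✓
(P73, P69): P73 before P69 ✓
(P73, P70): P73 before P70 ✓
(P73, P74): P73 before P74 ✓
(P73, P77): P73 before P77 ✓
(P73, P78): P73 before P78 ✓
(P73, P79): P73 before P79 ✓
(P75, P69): P75 before P69 ✓
(P75, P70): P75 before P70 ✓
(P75, P74): P75 before P74 ✓
(P75, P77): P75 before P77 ✓
(P75, P78): P75 before P78 ✓
(P75, P79): P75 before P79 ✓
... plus 10 further pairs not listed.
Count: 34.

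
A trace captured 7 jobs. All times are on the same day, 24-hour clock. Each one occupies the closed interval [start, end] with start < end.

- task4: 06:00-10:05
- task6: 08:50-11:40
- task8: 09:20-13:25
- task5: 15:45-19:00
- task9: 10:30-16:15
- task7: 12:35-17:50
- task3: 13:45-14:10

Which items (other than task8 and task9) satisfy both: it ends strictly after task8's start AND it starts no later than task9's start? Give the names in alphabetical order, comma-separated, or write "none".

Conditions: its end is strictly after task8's start (X.end > 09:20) AND its start is no later than task9's start (X.start <= 10:30).
task3: end 14:10 > 09:20? ✓; start 13:45 <= 10:30? ✗ → no.
task4: end 10:05 > 09:20? ✓; start 06:00 <= 10:30? ✓ → yes.
task5: end 19:00 > 09:20? ✓; start 15:45 <= 10:30? ✗ → no.
task6: end 11:40 > 09:20? ✓; start 08:50 <= 10:30? ✓ → yes.
task7: end 17:50 > 09:20? ✓; start 12:35 <= 10:30? ✗ → no.
Result: task4, task6.

task4, task6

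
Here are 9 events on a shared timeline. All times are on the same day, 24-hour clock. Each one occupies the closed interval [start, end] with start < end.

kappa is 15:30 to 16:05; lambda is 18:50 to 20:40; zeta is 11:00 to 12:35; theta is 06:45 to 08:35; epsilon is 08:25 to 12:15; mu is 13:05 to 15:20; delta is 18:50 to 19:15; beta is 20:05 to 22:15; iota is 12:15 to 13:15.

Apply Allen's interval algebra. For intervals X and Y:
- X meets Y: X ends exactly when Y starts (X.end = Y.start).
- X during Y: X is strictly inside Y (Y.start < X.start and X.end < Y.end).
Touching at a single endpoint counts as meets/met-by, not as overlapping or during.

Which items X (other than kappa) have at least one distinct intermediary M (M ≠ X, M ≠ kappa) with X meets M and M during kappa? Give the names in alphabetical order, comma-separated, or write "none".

Target kappa = [15:30, 16:05].
Intermediaries M with M during kappa: none.
Union: none.

none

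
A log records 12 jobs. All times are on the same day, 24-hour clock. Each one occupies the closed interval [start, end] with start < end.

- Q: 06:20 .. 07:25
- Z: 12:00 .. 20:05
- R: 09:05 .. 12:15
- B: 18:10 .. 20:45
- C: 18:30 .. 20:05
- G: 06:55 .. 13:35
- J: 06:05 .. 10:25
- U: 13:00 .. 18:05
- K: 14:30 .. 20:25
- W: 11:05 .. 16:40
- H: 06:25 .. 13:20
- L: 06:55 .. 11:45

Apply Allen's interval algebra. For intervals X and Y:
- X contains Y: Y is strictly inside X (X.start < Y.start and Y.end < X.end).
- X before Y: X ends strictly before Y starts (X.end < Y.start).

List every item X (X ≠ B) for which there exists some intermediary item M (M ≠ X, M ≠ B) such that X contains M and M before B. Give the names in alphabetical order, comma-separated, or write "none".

Target B = [18:10, 20:45].
Intermediaries M with M before B: G, H, J, L, Q, R, U, W.
Via G — items with X contains G: none.
Via H — items with X contains H: none.
Via J — items with X contains J: none.
Via L — items with X contains L: H.
Via Q — items with X contains Q: J.
Via R — items with X contains R: G, H.
Via U — items with X contains U: Z.
Via W — items with X contains W: none.
Union: G, H, J, Z.

G, H, J, Z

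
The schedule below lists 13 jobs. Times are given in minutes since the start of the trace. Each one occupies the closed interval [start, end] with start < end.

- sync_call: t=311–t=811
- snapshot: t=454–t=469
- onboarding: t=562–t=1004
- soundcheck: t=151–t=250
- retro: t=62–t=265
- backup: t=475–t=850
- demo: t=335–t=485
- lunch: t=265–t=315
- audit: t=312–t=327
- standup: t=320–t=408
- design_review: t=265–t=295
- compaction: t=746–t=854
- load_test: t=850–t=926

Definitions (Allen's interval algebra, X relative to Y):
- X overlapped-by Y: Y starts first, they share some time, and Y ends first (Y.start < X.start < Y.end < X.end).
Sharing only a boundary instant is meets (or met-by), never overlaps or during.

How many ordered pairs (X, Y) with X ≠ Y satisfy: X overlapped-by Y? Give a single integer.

Checking all 156 ordered pairs for relation 'overlapped-by'; matching pairs in alphabetical order:
(audit, lunch): audit overlapped-by lunch ✓
(backup, demo): backup overlapped-by demo ✓
(backup, sync_call): backup overlapped-by sync_call ✓
(compaction, backup): compaction overlapped-by backup ✓
(compaction, sync_call): compaction overlapped-by sync_call ✓
(demo, standup): demo overlapped-by standup ✓
(load_test, compaction): load_test overlapped-by compaction ✓
(onboarding, backup): onboarding overlapped-by backup ✓
(onboarding, sync_call): onboarding overlapped-by sync_call ✓
(standup, audit): standup overlapped-by audit ✓
(sync_call, lunch): sync_call overlapped-by lunch ✓
Count: 11.

11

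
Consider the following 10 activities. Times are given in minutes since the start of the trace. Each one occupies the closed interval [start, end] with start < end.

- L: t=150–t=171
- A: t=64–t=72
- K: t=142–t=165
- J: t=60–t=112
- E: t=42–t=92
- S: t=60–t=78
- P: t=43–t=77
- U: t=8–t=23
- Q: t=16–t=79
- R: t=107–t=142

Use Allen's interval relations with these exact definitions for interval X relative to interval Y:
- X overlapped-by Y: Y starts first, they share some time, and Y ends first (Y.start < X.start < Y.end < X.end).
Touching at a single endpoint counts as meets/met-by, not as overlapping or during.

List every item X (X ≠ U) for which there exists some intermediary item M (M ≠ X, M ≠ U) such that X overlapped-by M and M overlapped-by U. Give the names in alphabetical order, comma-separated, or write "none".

Target U = [t=8, t=23].
Intermediaries M with M overlapped-by U: Q.
Via Q — items with X overlapped-by Q: E, J.
Union: E, J.

E, J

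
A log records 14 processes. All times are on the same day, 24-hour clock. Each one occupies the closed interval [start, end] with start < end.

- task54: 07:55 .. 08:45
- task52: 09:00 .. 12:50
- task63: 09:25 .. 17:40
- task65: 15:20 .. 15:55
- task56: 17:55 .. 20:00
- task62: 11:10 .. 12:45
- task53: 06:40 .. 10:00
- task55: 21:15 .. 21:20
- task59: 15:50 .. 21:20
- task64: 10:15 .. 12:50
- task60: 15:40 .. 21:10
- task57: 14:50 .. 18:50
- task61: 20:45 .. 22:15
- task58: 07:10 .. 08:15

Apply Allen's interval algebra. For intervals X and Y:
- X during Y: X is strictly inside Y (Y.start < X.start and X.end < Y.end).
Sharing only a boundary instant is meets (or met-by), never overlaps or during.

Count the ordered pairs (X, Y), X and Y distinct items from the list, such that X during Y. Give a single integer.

11

Checking all 182 ordered pairs for relation 'during'; matching pairs in alphabetical order:
(task54, task53): task54 during task53 ✓
(task55, task61): task55 during task61 ✓
(task56, task59): task56 during task59 ✓
(task56, task60): task56 during task60 ✓
(task58, task53): task58 during task53 ✓
(task62, task52): task62 during task52 ✓
(task62, task63): task62 during task63 ✓
(task62, task64): task62 during task64 ✓
(task64, task63): task64 during task63 ✓
(task65, task57): task65 during task57 ✓
(task65, task63): task65 during task63 ✓
Count: 11.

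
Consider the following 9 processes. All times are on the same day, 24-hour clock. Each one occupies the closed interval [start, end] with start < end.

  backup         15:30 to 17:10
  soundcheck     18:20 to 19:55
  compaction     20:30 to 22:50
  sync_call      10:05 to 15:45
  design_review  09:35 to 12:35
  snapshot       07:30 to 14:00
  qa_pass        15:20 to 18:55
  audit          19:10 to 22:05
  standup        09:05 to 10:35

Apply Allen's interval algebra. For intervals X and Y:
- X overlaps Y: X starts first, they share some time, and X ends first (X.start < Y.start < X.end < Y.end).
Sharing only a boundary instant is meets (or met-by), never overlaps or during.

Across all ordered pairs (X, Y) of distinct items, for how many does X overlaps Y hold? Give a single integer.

Checking all 72 ordered pairs for relation 'overlaps'; matching pairs in alphabetical order:
(audit, compaction): audit overlaps compaction ✓
(design_review, sync_call): design_review overlaps sync_call ✓
(qa_pass, soundcheck): qa_pass overlaps soundcheck ✓
(snapshot, sync_call): snapshot overlaps sync_call ✓
(soundcheck, audit): soundcheck overlaps audit ✓
(standup, design_review): standup overlaps design_review ✓
(standup, sync_call): standup overlaps sync_call ✓
(sync_call, backup): sync_call overlaps backup ✓
(sync_call, qa_pass): sync_call overlaps qa_pass ✓
Count: 9.

9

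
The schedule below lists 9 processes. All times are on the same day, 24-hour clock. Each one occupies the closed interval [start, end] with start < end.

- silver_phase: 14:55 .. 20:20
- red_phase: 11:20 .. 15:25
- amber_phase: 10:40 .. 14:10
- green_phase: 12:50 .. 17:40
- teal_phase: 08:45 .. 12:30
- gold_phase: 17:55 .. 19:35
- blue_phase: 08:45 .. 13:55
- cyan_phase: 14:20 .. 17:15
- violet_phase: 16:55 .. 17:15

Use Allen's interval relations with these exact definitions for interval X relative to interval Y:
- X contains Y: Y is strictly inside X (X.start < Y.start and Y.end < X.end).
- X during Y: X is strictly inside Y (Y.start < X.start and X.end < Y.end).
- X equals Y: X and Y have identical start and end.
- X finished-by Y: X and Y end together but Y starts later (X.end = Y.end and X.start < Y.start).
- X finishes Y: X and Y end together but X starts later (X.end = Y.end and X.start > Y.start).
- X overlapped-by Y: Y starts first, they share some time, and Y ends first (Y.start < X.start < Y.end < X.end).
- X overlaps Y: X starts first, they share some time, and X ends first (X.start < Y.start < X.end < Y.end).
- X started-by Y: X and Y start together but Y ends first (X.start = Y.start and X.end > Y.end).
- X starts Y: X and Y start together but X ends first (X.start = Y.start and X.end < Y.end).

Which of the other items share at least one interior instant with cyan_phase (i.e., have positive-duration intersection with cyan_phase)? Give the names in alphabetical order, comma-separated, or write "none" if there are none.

green_phase, red_phase, silver_phase, violet_phase

Target cyan_phase = [14:20, 17:15].
amber_phase [10:40, 14:10] → before → no.
blue_phase [08:45, 13:55] → before → no.
gold_phase [17:55, 19:35] → after → no.
green_phase [12:50, 17:40] → contains → yes.
red_phase [11:20, 15:25] → overlaps → yes.
silver_phase [14:55, 20:20] → overlapped-by → yes.
teal_phase [08:45, 12:30] → before → no.
violet_phase [16:55, 17:15] → finishes → yes.
Result: green_phase, red_phase, silver_phase, violet_phase.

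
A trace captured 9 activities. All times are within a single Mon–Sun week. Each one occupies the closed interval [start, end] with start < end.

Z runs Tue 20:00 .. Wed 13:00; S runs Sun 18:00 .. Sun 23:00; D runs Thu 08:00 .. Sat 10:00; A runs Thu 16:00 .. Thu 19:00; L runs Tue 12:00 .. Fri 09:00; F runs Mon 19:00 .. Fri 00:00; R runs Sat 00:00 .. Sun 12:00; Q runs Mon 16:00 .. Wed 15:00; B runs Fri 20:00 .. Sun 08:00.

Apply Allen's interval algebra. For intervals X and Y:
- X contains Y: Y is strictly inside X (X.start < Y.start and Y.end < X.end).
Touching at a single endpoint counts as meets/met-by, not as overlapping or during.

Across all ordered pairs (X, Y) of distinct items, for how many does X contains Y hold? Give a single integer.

Checking all 72 ordered pairs for relation 'contains'; matching pairs in alphabetical order:
(D, A): D contains A ✓
(F, A): F contains A ✓
(F, Z): F contains Z ✓
(L, A): L contains A ✓
(L, Z): L contains Z ✓
(Q, Z): Q contains Z ✓
Count: 6.

6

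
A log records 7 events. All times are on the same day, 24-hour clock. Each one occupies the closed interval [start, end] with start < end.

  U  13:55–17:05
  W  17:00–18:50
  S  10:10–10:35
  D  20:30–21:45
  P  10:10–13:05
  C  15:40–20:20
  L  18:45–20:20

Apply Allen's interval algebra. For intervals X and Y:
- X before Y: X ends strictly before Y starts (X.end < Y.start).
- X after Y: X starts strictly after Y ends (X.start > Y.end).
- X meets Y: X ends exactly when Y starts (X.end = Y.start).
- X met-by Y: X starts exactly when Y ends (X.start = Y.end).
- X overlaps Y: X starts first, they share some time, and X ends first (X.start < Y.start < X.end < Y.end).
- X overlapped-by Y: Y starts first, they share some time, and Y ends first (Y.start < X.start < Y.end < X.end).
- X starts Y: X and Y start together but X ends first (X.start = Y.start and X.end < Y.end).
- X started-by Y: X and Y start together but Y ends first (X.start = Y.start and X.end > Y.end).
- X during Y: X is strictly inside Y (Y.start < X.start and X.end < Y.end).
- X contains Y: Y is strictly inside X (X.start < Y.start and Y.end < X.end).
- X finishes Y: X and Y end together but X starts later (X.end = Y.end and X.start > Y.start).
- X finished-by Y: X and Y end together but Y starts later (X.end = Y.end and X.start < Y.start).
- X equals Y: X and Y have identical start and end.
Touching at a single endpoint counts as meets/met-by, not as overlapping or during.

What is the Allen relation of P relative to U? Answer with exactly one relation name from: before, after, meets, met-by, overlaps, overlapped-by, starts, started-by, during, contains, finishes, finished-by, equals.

before

P = [10:10, 13:05]; U = [13:55, 17:05].
Compare endpoints: P.start < U.start, P.start < U.end, P.end < U.start, P.end < U.end.
That pattern is 'before'.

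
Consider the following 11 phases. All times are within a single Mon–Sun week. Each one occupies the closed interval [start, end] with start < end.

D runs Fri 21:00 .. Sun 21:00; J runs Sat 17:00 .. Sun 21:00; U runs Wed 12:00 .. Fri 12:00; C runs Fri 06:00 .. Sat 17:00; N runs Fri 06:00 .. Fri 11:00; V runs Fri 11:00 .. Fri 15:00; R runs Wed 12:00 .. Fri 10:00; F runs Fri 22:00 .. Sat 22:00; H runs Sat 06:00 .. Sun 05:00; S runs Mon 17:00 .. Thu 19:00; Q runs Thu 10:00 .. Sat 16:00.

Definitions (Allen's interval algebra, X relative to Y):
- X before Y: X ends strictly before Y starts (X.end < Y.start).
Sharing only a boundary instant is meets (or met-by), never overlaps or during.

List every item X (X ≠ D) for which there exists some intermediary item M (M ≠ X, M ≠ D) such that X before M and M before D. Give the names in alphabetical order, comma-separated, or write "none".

R, S

Target D = [Fri 21:00, Sun 21:00].
Intermediaries M with M before D: N, R, S, U, V.
Via N — items with X before N: S.
Via R — items with X before R: none.
Via S — items with X before S: none.
Via U — items with X before U: none.
Via V — items with X before V: R, S.
Union: R, S.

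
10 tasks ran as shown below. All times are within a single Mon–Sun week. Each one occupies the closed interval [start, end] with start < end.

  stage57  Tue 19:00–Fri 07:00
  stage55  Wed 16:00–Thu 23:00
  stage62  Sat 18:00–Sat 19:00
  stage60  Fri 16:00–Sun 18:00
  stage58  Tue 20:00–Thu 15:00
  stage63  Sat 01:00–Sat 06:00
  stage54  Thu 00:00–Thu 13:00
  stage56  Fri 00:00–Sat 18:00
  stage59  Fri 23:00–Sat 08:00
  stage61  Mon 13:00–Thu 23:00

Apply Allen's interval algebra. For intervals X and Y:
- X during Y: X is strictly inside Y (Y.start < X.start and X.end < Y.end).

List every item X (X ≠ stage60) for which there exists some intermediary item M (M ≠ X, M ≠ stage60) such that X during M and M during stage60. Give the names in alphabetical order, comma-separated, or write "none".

stage63

Target stage60 = [Fri 16:00, Sun 18:00].
Intermediaries M with M during stage60: stage59, stage62, stage63.
Via stage59 — items with X during stage59: stage63.
Via stage62 — items with X during stage62: none.
Via stage63 — items with X during stage63: none.
Union: stage63.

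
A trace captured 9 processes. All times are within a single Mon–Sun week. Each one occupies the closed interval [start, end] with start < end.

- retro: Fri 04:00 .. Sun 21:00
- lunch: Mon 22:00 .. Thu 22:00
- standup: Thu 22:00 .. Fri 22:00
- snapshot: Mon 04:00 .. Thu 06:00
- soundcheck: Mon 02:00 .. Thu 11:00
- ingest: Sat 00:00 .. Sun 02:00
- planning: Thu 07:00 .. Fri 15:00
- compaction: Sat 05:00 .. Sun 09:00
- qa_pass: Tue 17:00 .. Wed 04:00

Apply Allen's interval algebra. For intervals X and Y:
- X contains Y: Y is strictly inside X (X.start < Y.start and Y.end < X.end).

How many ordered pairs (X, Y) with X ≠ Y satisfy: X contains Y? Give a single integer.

6

Checking all 72 ordered pairs for relation 'contains'; matching pairs in alphabetical order:
(lunch, qa_pass): lunch contains qa_pass ✓
(retro, compaction): retro contains compaction ✓
(retro, ingest): retro contains ingest ✓
(snapshot, qa_pass): snapshot contains qa_pass ✓
(soundcheck, qa_pass): soundcheck contains qa_pass ✓
(soundcheck, snapshot): soundcheck contains snapshot ✓
Count: 6.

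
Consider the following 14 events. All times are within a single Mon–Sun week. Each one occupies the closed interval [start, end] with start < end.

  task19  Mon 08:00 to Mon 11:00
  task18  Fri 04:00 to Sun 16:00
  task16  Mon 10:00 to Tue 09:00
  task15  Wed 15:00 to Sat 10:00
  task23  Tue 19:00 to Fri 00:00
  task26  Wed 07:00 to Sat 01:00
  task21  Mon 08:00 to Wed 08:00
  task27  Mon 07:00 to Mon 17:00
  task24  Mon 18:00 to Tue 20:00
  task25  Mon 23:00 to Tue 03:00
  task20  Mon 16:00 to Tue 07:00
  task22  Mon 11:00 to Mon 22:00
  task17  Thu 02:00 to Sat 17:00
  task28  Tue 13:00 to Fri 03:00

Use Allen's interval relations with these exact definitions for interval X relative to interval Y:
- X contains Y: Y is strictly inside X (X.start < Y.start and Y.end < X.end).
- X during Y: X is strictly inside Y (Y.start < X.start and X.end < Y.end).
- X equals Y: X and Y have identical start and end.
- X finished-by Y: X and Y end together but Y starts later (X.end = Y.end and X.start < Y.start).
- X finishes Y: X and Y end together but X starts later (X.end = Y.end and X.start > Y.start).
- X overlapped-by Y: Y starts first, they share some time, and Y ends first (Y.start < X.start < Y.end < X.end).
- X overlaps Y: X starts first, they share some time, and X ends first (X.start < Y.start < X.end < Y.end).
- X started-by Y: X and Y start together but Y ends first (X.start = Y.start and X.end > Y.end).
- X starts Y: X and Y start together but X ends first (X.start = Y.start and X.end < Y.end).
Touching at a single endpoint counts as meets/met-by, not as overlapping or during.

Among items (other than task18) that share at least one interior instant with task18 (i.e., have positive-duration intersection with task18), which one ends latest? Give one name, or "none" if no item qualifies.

task17

Target task18 = [Fri 04:00, Sun 16:00].
task15 [Wed 15:00, Sat 10:00] → overlaps → candidate.
task16 [Mon 10:00, Tue 09:00] → before → excluded.
task17 [Thu 02:00, Sat 17:00] → overlaps → candidate.
task19 [Mon 08:00, Mon 11:00] → before → excluded.
task20 [Mon 16:00, Tue 07:00] → before → excluded.
task21 [Mon 08:00, Wed 08:00] → before → excluded.
task22 [Mon 11:00, Mon 22:00] → before → excluded.
task23 [Tue 19:00, Fri 00:00] → before → excluded.
task24 [Mon 18:00, Tue 20:00] → before → excluded.
task25 [Mon 23:00, Tue 03:00] → before → excluded.
task26 [Wed 07:00, Sat 01:00] → overlaps → candidate.
task27 [Mon 07:00, Mon 17:00] → before → excluded.
task28 [Tue 13:00, Fri 03:00] → before → excluded.
Among candidates, latest end is Sat 17:00 → task17.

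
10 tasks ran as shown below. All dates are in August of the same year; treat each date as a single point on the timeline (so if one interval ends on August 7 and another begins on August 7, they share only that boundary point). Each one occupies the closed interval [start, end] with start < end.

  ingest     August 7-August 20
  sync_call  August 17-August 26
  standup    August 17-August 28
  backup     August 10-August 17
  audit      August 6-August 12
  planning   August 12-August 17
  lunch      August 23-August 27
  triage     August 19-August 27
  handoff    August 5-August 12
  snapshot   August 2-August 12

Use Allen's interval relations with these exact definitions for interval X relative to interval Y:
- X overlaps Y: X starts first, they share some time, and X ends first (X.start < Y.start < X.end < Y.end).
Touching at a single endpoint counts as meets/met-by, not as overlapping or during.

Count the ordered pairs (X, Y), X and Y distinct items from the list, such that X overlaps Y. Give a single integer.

Checking all 90 ordered pairs for relation 'overlaps'; matching pairs in alphabetical order:
(audit, backup): audit overlaps backup ✓
(audit, ingest): audit overlaps ingest ✓
(handoff, backup): handoff overlaps backup ✓
(handoff, ingest): handoff overlaps ingest ✓
(ingest, standup): ingest overlaps standup ✓
(ingest, sync_call): ingest overlaps sync_call ✓
(ingest, triage): ingest overlaps triage ✓
(snapshot, backup): snapshot overlaps backup ✓
(snapshot, ingest): snapshot overlaps ingest ✓
(sync_call, lunch): sync_call overlaps lunch ✓
(sync_call, triage): sync_call overlaps triage ✓
Count: 11.

11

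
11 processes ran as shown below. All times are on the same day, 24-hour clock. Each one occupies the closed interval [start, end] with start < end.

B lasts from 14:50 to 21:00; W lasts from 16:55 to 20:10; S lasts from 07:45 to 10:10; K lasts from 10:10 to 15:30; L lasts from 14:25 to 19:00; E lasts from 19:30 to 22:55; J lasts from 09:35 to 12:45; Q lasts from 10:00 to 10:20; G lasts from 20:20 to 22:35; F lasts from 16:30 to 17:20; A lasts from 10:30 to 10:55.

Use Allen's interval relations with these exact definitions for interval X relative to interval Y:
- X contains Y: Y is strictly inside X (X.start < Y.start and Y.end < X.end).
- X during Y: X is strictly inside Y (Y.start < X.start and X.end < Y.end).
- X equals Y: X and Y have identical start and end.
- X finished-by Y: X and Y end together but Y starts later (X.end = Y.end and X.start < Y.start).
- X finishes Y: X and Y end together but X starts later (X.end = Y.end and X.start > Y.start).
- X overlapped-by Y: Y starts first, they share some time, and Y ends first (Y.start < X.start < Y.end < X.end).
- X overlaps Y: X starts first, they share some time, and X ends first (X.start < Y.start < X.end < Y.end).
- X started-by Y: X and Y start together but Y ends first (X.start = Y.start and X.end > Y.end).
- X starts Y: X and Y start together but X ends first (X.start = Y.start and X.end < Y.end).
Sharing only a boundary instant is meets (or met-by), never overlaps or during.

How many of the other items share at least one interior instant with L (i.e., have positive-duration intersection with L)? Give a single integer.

Target L = [14:25, 19:00].
A [10:30, 10:55] → before → no.
B [14:50, 21:00] → overlapped-by → counts.
E [19:30, 22:55] → after → no.
F [16:30, 17:20] → during → counts.
G [20:20, 22:35] → after → no.
J [09:35, 12:45] → before → no.
K [10:10, 15:30] → overlaps → counts.
Q [10:00, 10:20] → before → no.
S [07:45, 10:10] → before → no.
W [16:55, 20:10] → overlapped-by → counts.
Total: 4.

4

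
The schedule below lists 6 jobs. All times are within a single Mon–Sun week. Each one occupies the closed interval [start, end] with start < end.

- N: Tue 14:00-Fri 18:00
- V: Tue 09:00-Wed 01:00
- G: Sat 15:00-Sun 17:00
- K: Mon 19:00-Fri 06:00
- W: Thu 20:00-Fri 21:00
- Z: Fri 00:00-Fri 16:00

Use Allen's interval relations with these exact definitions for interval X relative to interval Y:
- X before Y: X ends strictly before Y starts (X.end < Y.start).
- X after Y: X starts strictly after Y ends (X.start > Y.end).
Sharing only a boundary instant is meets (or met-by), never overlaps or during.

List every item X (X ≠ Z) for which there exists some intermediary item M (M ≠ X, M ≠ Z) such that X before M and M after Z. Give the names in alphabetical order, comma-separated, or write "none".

Target Z = [Fri 00:00, Fri 16:00].
Intermediaries M with M after Z: G.
Via G — items with X before G: K, N, V, W.
Union: K, N, V, W.

K, N, V, W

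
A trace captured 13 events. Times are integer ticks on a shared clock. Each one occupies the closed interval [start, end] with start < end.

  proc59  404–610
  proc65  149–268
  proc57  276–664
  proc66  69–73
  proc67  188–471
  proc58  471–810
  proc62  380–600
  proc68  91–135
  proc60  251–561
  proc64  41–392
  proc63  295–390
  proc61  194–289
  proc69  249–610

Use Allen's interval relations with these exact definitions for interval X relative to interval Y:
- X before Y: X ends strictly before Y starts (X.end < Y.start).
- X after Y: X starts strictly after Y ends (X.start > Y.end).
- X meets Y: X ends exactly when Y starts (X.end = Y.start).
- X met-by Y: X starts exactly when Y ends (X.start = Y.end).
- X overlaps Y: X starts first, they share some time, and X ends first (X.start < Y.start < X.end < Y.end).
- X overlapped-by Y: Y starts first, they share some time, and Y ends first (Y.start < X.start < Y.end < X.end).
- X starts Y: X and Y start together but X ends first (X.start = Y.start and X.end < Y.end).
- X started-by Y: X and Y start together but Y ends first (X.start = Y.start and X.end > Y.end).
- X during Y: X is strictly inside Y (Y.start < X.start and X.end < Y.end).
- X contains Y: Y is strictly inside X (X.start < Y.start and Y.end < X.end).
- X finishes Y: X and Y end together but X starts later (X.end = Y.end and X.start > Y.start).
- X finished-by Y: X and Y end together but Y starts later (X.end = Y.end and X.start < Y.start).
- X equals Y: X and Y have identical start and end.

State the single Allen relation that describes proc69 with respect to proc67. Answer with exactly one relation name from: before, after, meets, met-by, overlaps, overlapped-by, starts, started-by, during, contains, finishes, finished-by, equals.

overlapped-by

proc69 = [249, 610]; proc67 = [188, 471].
Compare endpoints: proc69.start > proc67.start, proc69.start < proc67.end, proc69.end > proc67.start, proc69.end > proc67.end.
That pattern is 'overlapped-by'.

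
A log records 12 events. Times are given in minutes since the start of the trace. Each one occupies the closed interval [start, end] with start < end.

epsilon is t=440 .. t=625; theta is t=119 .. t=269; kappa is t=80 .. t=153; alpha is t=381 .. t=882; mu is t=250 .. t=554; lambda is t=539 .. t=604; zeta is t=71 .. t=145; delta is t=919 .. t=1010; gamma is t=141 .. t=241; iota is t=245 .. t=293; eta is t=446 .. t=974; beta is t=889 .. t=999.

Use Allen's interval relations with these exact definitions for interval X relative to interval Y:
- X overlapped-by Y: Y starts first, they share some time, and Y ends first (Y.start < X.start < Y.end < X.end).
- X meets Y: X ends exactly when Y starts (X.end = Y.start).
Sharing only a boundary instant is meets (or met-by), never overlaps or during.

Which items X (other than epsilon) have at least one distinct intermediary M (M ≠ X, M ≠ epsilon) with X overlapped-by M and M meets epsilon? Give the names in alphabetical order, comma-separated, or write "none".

none

Target epsilon = [t=440, t=625].
Intermediaries M with M meets epsilon: none.
Union: none.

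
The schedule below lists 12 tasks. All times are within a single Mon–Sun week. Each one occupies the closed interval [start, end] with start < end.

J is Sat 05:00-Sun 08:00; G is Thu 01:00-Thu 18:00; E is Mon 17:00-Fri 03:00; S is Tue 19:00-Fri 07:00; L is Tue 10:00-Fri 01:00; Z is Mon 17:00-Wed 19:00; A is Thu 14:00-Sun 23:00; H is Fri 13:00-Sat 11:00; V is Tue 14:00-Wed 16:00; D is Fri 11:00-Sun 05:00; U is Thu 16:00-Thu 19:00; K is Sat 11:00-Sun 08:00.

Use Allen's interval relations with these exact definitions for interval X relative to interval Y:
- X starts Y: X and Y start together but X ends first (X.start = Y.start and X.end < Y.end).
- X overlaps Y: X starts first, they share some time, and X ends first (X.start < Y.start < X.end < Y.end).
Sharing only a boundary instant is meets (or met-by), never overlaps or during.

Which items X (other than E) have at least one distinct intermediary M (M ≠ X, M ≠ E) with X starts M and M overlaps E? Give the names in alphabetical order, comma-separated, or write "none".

none

Target E = [Mon 17:00, Fri 03:00].
Intermediaries M with M overlaps E: none.
Union: none.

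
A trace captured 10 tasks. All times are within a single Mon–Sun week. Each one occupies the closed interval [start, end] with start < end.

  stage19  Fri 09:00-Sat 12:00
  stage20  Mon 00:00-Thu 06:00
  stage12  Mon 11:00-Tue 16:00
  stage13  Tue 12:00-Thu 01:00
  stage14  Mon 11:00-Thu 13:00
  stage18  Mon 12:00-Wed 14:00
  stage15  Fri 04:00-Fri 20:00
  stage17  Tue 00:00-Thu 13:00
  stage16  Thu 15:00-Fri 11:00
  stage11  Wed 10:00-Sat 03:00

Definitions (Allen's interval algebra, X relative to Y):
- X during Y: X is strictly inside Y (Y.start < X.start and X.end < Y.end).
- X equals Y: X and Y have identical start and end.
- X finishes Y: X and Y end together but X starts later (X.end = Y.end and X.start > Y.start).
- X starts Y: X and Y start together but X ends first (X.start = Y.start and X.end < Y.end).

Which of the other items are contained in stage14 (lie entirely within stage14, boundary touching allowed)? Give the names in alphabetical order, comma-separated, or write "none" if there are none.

Target stage14 = [Mon 11:00, Thu 13:00].
stage11 [Wed 10:00, Sat 03:00] → overlapped-by → no.
stage12 [Mon 11:00, Tue 16:00] → starts → yes.
stage13 [Tue 12:00, Thu 01:00] → during → yes.
stage15 [Fri 04:00, Fri 20:00] → after → no.
stage16 [Thu 15:00, Fri 11:00] → after → no.
stage17 [Tue 00:00, Thu 13:00] → finishes → yes.
stage18 [Mon 12:00, Wed 14:00] → during → yes.
stage19 [Fri 09:00, Sat 12:00] → after → no.
stage20 [Mon 00:00, Thu 06:00] → overlaps → no.
Result: stage12, stage13, stage17, stage18.

stage12, stage13, stage17, stage18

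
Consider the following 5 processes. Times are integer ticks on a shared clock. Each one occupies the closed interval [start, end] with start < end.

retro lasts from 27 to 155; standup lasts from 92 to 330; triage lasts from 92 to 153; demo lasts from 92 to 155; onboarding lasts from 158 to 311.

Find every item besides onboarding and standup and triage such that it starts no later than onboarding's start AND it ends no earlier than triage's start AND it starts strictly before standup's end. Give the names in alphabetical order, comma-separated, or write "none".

demo, retro

Conditions: its start is no later than onboarding's start (X.start <= 158) AND its end is no earlier than triage's start (X.end >= 92) AND its start is strictly before standup's end (X.start < 330).
demo: start 92 <= 158? ✓; end 155 >= 92? ✓; start 92 < 330? ✓ → yes.
retro: start 27 <= 158? ✓; end 155 >= 92? ✓; start 27 < 330? ✓ → yes.
Result: demo, retro.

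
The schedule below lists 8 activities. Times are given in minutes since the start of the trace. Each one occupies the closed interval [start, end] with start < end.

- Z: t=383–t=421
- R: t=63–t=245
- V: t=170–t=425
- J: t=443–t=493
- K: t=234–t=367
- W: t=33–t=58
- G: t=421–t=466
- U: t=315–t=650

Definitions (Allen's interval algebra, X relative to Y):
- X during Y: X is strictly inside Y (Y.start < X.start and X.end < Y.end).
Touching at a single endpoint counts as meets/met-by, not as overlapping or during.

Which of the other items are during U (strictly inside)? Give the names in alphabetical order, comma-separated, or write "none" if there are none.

Target U = [t=315, t=650].
G [t=421, t=466] → during → yes.
J [t=443, t=493] → during → yes.
K [t=234, t=367] → overlaps → no.
R [t=63, t=245] → before → no.
V [t=170, t=425] → overlaps → no.
W [t=33, t=58] → before → no.
Z [t=383, t=421] → during → yes.
Result: G, J, Z.

G, J, Z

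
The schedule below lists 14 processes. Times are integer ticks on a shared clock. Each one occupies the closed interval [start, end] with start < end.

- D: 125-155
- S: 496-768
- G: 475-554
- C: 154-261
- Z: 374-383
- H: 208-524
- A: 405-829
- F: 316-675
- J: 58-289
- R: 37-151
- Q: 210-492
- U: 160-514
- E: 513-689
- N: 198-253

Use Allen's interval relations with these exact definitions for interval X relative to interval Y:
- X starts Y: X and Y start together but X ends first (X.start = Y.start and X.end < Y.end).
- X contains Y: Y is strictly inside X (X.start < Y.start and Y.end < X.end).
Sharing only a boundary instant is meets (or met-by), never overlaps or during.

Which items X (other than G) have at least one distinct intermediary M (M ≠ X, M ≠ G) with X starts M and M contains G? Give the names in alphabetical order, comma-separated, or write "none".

Target G = [475, 554].
Intermediaries M with M contains G: A, F.
Via A — items with X starts A: none.
Via F — items with X starts F: none.
Union: none.

none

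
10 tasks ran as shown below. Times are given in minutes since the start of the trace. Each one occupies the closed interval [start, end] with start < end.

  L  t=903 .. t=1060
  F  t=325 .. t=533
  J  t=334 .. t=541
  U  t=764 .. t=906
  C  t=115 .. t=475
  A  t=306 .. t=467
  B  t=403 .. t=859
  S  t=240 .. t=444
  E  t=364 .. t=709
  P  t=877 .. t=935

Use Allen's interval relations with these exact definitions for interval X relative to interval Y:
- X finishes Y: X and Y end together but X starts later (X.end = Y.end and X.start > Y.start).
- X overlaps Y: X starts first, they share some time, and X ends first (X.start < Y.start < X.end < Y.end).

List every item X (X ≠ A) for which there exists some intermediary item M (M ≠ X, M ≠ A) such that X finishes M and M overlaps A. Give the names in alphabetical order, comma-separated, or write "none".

Target A = [t=306, t=467].
Intermediaries M with M overlaps A: S.
Via S — items with X finishes S: none.
Union: none.

none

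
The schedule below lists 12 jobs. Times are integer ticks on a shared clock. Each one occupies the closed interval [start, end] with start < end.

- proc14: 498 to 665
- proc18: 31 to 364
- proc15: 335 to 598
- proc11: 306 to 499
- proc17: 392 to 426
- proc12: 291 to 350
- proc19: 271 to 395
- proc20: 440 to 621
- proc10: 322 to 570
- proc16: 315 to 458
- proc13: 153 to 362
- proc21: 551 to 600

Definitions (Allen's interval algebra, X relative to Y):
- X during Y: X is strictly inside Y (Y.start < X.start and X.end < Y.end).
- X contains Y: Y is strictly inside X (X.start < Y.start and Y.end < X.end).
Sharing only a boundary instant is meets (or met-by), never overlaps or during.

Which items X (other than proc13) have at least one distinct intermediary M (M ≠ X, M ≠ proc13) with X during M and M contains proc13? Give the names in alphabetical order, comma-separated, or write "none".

proc12

Target proc13 = [153, 362].
Intermediaries M with M contains proc13: proc18.
Via proc18 — items with X during proc18: proc12.
Union: proc12.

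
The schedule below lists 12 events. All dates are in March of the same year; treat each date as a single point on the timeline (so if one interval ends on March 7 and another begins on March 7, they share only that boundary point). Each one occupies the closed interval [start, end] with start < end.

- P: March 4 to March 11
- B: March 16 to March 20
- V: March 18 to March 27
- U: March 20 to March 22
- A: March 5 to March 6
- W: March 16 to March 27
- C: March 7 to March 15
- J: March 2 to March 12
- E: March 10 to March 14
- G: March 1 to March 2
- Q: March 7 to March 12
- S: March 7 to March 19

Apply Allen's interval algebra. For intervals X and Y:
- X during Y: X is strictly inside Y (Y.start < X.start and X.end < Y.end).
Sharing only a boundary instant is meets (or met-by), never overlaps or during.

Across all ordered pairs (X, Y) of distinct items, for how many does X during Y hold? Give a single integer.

Checking all 132 ordered pairs for relation 'during'; matching pairs in alphabetical order:
(A, J): A during J ✓
(A, P): A during P ✓
(E, C): E during C ✓
(E, S): E during S ✓
(P, J): P during J ✓
(U, V): U during V ✓
(U, W): U during W ✓
Count: 7.

7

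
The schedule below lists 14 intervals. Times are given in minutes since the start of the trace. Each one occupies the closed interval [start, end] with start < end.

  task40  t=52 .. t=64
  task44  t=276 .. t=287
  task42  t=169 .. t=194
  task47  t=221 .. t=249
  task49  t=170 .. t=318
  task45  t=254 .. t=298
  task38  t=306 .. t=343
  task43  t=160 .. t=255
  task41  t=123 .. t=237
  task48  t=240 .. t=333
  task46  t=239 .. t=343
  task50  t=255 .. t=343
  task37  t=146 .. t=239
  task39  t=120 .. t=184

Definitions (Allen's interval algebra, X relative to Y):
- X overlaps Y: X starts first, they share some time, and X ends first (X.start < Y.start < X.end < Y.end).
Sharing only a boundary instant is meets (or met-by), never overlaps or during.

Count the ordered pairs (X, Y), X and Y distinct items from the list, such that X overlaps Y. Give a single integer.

26

Checking all 182 ordered pairs for relation 'overlaps'; matching pairs in alphabetical order:
(task37, task43): task37 overlaps task43 ✓
(task37, task47): task37 overlaps task47 ✓
(task37, task49): task37 overlaps task49 ✓
(task39, task37): task39 overlaps task37 ✓
(task39, task41): task39 overlaps task41 ✓
(task39, task42): task39 overlaps task42 ✓
(task39, task43): task39 overlaps task43 ✓
(task39, task49): task39 overlaps task49 ✓
(task41, task37): task41 overlaps task37 ✓
(task41, task43): task41 overlaps task43 ✓
(task41, task47): task41 overlaps task47 ✓
(task41, task49): task41 overlaps task49 ✓
(task42, task49): task42 overlaps task49 ✓
(task43, task45): task43 overlaps task45 ✓
(task43, task46): task43 overlaps task46 ✓
(task43, task48): task43 overlaps task48 ✓
(task43, task49): task43 overlaps task49 ✓
(task45, task50): task45 overlaps task50 ✓
(task47, task46): task47 overlaps task46 ✓
(task47, task48): task47 overlaps task48 ✓
(task48, task38): task48 overlaps task38 ✓
(task48, task50): task48 overlaps task50 ✓
(task49, task38): task49 overlaps task38 ✓
(task49, task46): task49 overlaps task46 ✓
... plus 2 further pairs not listed.
Count: 26.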